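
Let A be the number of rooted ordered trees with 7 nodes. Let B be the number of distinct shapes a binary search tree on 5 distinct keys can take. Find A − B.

90

Rooted ordered (plane) trees on m nodes have m−1 edges and are counted by C_{m−1}; m = 7 gives C_6. So A = C_6 = 132.
Binary trees (left/right distinguished) on n nodes are counted by C_n; here n = 5. So B = C_5 = 42.
A − B = 132 − 42 = 90.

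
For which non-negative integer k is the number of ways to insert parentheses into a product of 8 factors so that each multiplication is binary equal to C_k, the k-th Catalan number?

7

Parenthesizations of m factors correspond to full binary trees with m leaves, counted by C_{m−1}; m = 8 gives C_7.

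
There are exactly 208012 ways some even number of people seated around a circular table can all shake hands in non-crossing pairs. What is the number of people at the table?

Non-crossing handshake pairings of 2n people are counted by C_n, and C_12 = 208012.
So n = 12, and there are 2n = 24 people.

24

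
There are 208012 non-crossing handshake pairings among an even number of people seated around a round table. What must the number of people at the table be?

24

Non-crossing handshake pairings of 2n people are counted by C_n. Since C_12 = 208012, the index is 12.
So n = 12, and there are 2n = 24 people.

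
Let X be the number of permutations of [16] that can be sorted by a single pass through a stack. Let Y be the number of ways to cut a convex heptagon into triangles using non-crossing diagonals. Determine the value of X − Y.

Stack-sortable permutations are exactly the 231-avoiding ones, counted by C_n; here n = 16. So X = C_16 = 35357670.
A convex 7-gon is triangulated into 5 triangles, and the number of such triangulations is the Catalan number C_{7−2} = C_5. So Y = C_5 = 42.
X − Y = 35357670 − 42 = 35357628.

35357628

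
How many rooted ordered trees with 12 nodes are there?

58786

Rooted ordered (plane) trees on m nodes have m−1 edges and are counted by C_{m−1}; m = 12 gives C_11.
C_11 = C(22,11)/12 = 705432/12 = 58786.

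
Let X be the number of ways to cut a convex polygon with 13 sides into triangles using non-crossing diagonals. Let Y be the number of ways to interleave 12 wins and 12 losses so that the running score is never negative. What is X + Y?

Triangulations of a convex m-gon are counted by C_{m−2}; with m = 13 this is C_11. So X = C_11 = 58786.
Ballot sequences with n votes each where one side never trails are Dyck words, counted by C_n; here n = 12. So Y = C_12 = 208012.
X + Y = 58786 + 208012 = 266798.

266798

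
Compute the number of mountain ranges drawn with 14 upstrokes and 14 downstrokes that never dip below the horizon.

Dyck paths of semilength n (length 2n) are counted by C_n; here n = 14.
C_14 = C(28,14)/15 = 40116600/15 = 2674440.

2674440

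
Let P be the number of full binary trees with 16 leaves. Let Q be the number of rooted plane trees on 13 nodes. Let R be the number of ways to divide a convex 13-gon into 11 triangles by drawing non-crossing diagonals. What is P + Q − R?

A full binary tree with L leaves has L−1 internal nodes and is counted by C_{L−1}; L = 16 gives C_15. So P = C_15 = 9694845.
A rooted plane tree on 13 nodes has 12 edges, and such trees are counted by C_12. So Q = C_12 = 208012.
Triangulations of a convex m-gon are counted by C_{m−2}; with m = 13 this is C_11. So R = C_11 = 58786.
P + Q − R = 9694845 + 208012 − 58786 = 9844071.

9844071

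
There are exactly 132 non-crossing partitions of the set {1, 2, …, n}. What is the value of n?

Non-crossing partitions of [n] are counted by C_n. The Catalan number equal to 132 is C_6.

6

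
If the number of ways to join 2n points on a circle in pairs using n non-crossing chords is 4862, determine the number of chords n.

Non-crossing pairings of 2n points on a circle are counted by C_n; 4862 = C_9.

9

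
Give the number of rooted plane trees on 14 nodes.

A rooted plane tree on 14 nodes has 13 edges, and such trees are counted by C_13.
C_13 = 742900.

742900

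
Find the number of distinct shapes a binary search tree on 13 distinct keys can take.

Rooted binary trees with 13 nodes (each child slot possibly empty) number C_13.
C_13 = 742900.

742900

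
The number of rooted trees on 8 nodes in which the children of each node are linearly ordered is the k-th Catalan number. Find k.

A rooted plane tree on 8 nodes has 7 edges, and such trees are counted by C_7.

7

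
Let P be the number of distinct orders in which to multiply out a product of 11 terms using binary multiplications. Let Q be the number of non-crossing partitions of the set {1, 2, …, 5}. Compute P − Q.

16754

Parenthesizations of m factors correspond to full binary trees with m leaves, counted by C_{m−1}; m = 11 gives C_10. So P = C_10 = 16796.
Non-crossing partitions of an n-element set are counted by C_n; here n = 5. So Q = C_5 = 42.
P − Q = 16796 − 42 = 16754.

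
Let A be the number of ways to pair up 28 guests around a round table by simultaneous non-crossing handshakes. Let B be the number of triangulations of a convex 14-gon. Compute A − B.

2466428

With 28 = 2·14 people, non-crossing handshake pairings are non-crossing perfect matchings on a circle, counted by C_14. So A = C_14 = 2674440.
Triangulations of a convex m-gon are counted by C_{m−2}; with m = 14 this is C_12. So B = C_12 = 208012.
A − B = 2674440 − 208012 = 2466428.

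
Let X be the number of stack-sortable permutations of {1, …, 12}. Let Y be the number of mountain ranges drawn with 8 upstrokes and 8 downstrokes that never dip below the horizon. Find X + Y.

By Knuth's characterisation, the stack-sortable permutations of length 12 are the 231-avoiders, numbering C_12. So X = C_12 = 208012.
Paths of 8 up- and 8 down-steps that never dip below the axis are Dyck paths; their count is C_8. So Y = C_8 = 1430.
X + Y = 208012 + 1430 = 209442.

209442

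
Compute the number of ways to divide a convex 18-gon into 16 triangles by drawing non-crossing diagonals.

A convex 18-gon is triangulated into 16 triangles, and the number of such triangulations is the Catalan number C_{18−2} = C_16.
C_16 = C_15 · 2(2·15+1)/(15+2) = 9694845 · 62/17 = 35357670.

35357670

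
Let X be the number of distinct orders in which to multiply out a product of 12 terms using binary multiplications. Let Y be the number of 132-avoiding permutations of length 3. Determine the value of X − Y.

Bracketing 12 factors into binary products is counted by C_{12−1} = C_11. So X = C_11 = 58786.
For any fixed pattern of length 3, the pattern-avoiding permutations of [3] number C_3. So Y = C_3 = 5.
X − Y = 58786 − 5 = 58781.

58781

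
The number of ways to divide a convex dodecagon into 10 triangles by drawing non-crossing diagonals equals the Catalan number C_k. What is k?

10

A convex 12-gon is triangulated into 10 triangles, and the number of such triangulations is the Catalan number C_{12−2} = C_10.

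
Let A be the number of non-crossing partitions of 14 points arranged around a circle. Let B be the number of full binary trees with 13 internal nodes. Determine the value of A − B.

1931540

Non-crossing partitions of an n-element set are counted by C_n; here n = 14. So A = C_14 = 2674440.
The number of full binary trees on 13 internal nodes is the Catalan number C_13. So B = C_13 = 742900.
A − B = 2674440 − 742900 = 1931540.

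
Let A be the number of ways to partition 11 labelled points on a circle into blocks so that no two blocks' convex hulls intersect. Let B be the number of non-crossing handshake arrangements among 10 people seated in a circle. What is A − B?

58744

Non-crossing partitions of an n-element set are counted by C_n; here n = 11. So A = C_11 = 58786.
Non-crossing handshake pairings of 2n people are counted by C_n; 10 people gives n = 5. So B = C_5 = 42.
A − B = 58786 − 42 = 58744.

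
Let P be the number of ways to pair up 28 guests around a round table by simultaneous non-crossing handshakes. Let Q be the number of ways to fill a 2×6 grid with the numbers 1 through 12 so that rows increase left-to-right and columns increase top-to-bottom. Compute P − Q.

2674308

Non-crossing handshake pairings of 2n people are counted by C_n; 28 people gives n = 14. So P = C_14 = 2674440.
By the hook-length formula (or a Dyck-path bijection), SYT of shape 2×6 number C_6. So Q = C_6 = 132.
P − Q = 2674440 − 132 = 2674308.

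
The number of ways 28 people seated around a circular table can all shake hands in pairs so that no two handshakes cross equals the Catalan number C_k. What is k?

Non-crossing handshake pairings of 2n people are counted by C_n; 28 people gives n = 14.

14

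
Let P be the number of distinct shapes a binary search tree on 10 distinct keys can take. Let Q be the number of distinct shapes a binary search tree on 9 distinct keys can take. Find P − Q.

Rooted binary trees with 10 nodes (each child slot possibly empty) number C_10. So P = C_10 = 16796.
There are C_n binary search tree shapes on n keys; with n = 9 that is C_9. So Q = C_9 = 4862.
P − Q = 16796 − 4862 = 11934.

11934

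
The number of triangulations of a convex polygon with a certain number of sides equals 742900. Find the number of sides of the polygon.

15

Triangulations of a convex m-gon are counted by C_{m−2}, and C_13 = 742900.
So m − 2 = 13, giving m = 15 sides.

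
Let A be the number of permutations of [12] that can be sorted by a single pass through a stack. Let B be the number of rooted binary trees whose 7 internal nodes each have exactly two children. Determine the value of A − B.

207583

Stack-sortable permutations are exactly the 231-avoiding ones, counted by C_n; here n = 12. So A = C_12 = 208012.
The number of full binary trees on 7 internal nodes is the Catalan number C_7. So B = C_7 = 429.
A − B = 208012 − 429 = 207583.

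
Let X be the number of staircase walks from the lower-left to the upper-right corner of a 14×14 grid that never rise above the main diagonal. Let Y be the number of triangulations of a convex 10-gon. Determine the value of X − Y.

Sub-diagonal monotone paths from (0,0) to (14,14) biject with Dyck paths of semilength 14, giving C_14. So X = C_14 = 2674440.
Triangulations of a convex m-gon are counted by C_{m−2}; with m = 10 this is C_8. So Y = C_8 = 1430.
X − Y = 2674440 − 1430 = 2673010.

2673010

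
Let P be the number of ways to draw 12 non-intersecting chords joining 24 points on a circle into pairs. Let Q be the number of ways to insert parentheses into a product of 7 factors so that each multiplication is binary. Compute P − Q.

Non-crossing perfect matchings of 2n points on a circle are counted by C_n; with 24 points, n = 12. So P = C_12 = 208012.
Bracketing 7 factors into binary products is counted by C_{7−1} = C_6. So Q = C_6 = 132.
P − Q = 208012 − 132 = 207880.

207880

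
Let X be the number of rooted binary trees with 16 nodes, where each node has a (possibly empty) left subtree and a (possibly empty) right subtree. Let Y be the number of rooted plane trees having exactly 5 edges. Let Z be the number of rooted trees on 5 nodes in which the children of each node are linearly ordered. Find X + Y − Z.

35357698

Rooted binary trees with 16 nodes (each child slot possibly empty) number C_16. So X = C_16 = 35357670.
A rooted plane tree with 5 edges has 6 nodes, and the count is C_5. So Y = C_5 = 42.
Rooted ordered (plane) trees on m nodes have m−1 edges and are counted by C_{m−1}; m = 5 gives C_4. So Z = C_4 = 14.
X + Y − Z = 35357670 + 42 − 14 = 35357698.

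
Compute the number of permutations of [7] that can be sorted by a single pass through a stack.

By Knuth's characterisation, the stack-sortable permutations of length 7 are the 231-avoiders, numbering C_7.
C_7 = C(14,7)/8 = 3432/8 = 429.

429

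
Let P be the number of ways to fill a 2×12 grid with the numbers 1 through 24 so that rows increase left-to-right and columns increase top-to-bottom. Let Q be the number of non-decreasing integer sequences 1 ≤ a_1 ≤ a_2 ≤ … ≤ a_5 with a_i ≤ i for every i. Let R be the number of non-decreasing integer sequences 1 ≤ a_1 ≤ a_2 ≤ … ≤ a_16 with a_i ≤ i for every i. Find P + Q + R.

Standard Young tableaux of shape 2×n are counted by C_n; here n = 12. So P = C_12 = 208012.
Weakly increasing sequences with a_i ≤ i biject with Dyck paths of semilength 5, so there are C_5. So Q = C_5 = 42.
Weakly increasing sequences with a_i ≤ i biject with Dyck paths of semilength 16, so there are C_16. So R = C_16 = 35357670.
P + Q + R = 208012 + 42 + 35357670 = 35565724.

35565724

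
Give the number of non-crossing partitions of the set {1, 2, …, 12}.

208012

Non-crossing partitions of an n-element set are counted by C_n; here n = 12.
C_12 = C(24,12)/13 = 2704156/13 = 208012.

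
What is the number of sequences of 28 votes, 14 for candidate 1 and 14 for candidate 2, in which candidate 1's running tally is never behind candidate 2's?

Ballot sequences with n votes each where one side never trails are Dyck words, counted by C_n; here n = 14.
C_14 = 2674440.

2674440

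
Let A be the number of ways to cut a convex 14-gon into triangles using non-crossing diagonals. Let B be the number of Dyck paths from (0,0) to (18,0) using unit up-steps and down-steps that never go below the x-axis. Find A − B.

A convex 14-gon is triangulated into 12 triangles, and the number of such triangulations is the Catalan number C_{14−2} = C_12. So A = C_12 = 208012.
A Dyck path with 9 up-steps and 9 down-steps has semilength 9, so there are C_9 of them. So B = C_9 = 4862.
A − B = 208012 − 4862 = 203150.

203150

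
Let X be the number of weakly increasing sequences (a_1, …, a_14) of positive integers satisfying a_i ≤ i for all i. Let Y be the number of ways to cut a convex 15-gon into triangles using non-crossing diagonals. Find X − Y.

1931540

Weakly increasing sequences with a_i ≤ i biject with Dyck paths of semilength 14, so there are C_14. So X = C_14 = 2674440.
Triangulations of a convex m-gon are counted by C_{m−2}; with m = 15 this is C_13. So Y = C_13 = 742900.
X − Y = 2674440 − 742900 = 1931540.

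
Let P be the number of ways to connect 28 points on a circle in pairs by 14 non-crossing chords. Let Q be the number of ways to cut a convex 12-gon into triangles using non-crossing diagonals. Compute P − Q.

2657644

Pairing 28 circle points by 14 non-crossing chords gives C_14 matchings. So P = C_14 = 2674440.
A convex 12-gon is triangulated into 10 triangles, and the number of such triangulations is the Catalan number C_{12−2} = C_10. So Q = C_10 = 16796.
P − Q = 2674440 − 16796 = 2657644.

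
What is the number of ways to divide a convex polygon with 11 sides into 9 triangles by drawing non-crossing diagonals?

4862

A convex 11-gon is triangulated into 9 triangles, and the number of such triangulations is the Catalan number C_{11−2} = C_9.
C_9 = C(18,9)/10 = 48620/10 = 4862.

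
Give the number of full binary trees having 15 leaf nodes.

Full binary trees with 15 leaves have 15−1 = 14 internal nodes, so there are C_14 of them.
C_14 = C(28,14)/15 = 40116600/15 = 2674440.

2674440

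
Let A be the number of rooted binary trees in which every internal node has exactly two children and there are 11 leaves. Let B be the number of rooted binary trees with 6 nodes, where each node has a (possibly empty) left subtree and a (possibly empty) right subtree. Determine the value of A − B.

Full binary trees with 11 leaves have 11−1 = 10 internal nodes, so there are C_10 of them. So A = C_10 = 16796.
Rooted binary trees with 6 nodes (each child slot possibly empty) number C_6. So B = C_6 = 132.
A − B = 16796 − 132 = 16664.

16664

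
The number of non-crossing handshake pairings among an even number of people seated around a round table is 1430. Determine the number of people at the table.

16

Non-crossing handshake pairings of 2n people are counted by C_n; 1430 = C_8.
So n = 8, and there are 2n = 16 people.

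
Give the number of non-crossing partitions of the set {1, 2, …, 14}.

Non-crossing partitions of an n-element set are counted by C_n; here n = 14.
C_14 = C(28,14)/15 = 40116600/15 = 2674440.

2674440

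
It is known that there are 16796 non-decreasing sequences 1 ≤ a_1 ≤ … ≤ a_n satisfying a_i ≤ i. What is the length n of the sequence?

Such sub-staircase sequences of length n are counted by C_n; 16796 = C_10.

10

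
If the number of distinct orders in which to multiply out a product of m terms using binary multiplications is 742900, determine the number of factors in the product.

14

Parenthesizations of m factors are counted by C_{m−1}; 742900 = C_13.
So the index is 13, and the number of factors is 13 + 1 = 14.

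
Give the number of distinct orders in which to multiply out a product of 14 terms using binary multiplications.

Ways to associate a product of 14 factors correspond to binary trees on 14 leaves, so the count is C_13.
C_13 = C(26,13)/14 = 10400600/14 = 742900.

742900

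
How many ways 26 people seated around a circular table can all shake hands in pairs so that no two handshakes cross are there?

742900

Non-crossing handshake pairings of 2n people are counted by C_n; 26 people gives n = 13.
C_13 = C(26,13)/14 = 10400600/14 = 742900.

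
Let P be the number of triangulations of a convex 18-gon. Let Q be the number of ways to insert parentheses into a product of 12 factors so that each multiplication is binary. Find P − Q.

35298884

A convex 18-gon is triangulated into 16 triangles, and the number of such triangulations is the Catalan number C_{18−2} = C_16. So P = C_16 = 35357670.
Bracketing 12 factors into binary products is counted by C_{12−1} = C_11. So Q = C_11 = 58786.
P − Q = 35357670 − 58786 = 35298884.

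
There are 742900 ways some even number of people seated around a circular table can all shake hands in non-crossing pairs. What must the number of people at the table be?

26

Non-crossing handshake pairings of 2n people are counted by C_n; 742900 = C_13.
So n = 13, and there are 2n = 26 people.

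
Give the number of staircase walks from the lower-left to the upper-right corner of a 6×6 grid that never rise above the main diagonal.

132

Monotone paths in an n×n grid that stay weakly below the diagonal are counted by C_n; here n = 6.
C_6 = C_5 · 2(2·5+1)/(5+2) = 42 · 22/7 = 132.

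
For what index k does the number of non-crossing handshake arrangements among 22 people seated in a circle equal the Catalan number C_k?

With 22 = 2·11 people, non-crossing handshake pairings are non-crossing perfect matchings on a circle, counted by C_11.

11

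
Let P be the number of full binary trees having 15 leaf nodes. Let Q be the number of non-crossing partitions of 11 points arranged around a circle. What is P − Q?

2615654

Full binary trees with 15 leaves have 15−1 = 14 internal nodes, so there are C_14 of them. So P = C_14 = 2674440.
Non-crossing partitions of an n-element set are counted by C_n; here n = 11. So Q = C_11 = 58786.
P − Q = 2674440 − 58786 = 2615654.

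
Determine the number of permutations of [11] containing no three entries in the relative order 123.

58786

For any fixed pattern of length 3, the pattern-avoiding permutations of [11] number C_11.
C_11 = C(22,11)/12 = 705432/12 = 58786.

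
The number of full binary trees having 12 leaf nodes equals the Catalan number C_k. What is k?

11

A full binary tree with L leaves has L−1 internal nodes and is counted by C_{L−1}; L = 12 gives C_11.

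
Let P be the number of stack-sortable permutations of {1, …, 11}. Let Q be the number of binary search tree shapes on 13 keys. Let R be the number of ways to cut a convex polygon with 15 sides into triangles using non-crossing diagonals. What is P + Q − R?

By Knuth's characterisation, the stack-sortable permutations of length 11 are the 231-avoiders, numbering C_11. So P = C_11 = 58786.
Binary trees (left/right distinguished) on n nodes are counted by C_n; here n = 13. So Q = C_13 = 742900.
Triangulations of a convex m-gon are counted by C_{m−2}; with m = 15 this is C_13. So R = C_13 = 742900.
P + Q − R = 58786 + 742900 − 742900 = 58786.

58786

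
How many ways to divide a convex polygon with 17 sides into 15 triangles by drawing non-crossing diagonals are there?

9694845

A convex 17-gon is triangulated into 15 triangles, and the number of such triangulations is the Catalan number C_{17−2} = C_15.
C_15 = C(30,15)/16 = 155117520/16 = 9694845.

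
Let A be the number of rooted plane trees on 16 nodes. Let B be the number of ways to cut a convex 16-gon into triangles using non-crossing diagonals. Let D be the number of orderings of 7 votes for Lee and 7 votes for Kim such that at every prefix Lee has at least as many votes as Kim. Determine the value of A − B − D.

A rooted plane tree on 16 nodes has 15 edges, and such trees are counted by C_15. So A = C_15 = 9694845.
Triangulations of a convex m-gon are counted by C_{m−2}; with m = 16 this is C_14. So B = C_14 = 2674440.
Reading a vote for the leader as '(' and for the other as ')' turns such a sequence into a balanced string of 7 pairs, so the count is C_7. So D = C_7 = 429.
A − B − D = 9694845 − 2674440 − 429 = 7019976.

7019976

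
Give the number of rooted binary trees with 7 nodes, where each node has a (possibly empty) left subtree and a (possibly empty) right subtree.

Binary trees (left/right distinguished) on n nodes are counted by C_n; here n = 7.
C_7 = C_6 · 2(2·6+1)/(6+2) = 132 · 26/8 = 429.

429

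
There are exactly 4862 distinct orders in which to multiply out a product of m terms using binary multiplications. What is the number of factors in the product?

Parenthesizations of m factors are counted by C_{m−1}. The Catalan number equal to 4862 is C_9.
So the index is 9, and the number of factors is 9 + 1 = 10.

10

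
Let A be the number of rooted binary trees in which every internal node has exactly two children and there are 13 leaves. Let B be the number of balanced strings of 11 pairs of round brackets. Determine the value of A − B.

A full binary tree with L leaves has L−1 internal nodes and is counted by C_{L−1}; L = 13 gives C_12. So A = C_12 = 208012.
Balanced strings of n pairs of brackets are counted by C_n; here n = 11. So B = C_11 = 58786.
A − B = 208012 − 58786 = 149226.

149226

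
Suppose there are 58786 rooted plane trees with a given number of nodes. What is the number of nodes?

12

Rooted ordered trees on m nodes are counted by C_{m−1}. The Catalan number equal to 58786 is C_11.
So the index is 11, and the number of nodes is 11 + 1 = 12.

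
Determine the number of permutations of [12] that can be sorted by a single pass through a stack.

208012

Stack-sortable permutations are exactly the 231-avoiding ones, counted by C_n; here n = 12.
C_12 = C(24,12)/13 = 2704156/13 = 208012.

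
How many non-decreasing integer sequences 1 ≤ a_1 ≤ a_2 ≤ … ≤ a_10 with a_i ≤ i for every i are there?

Such sub-staircase sequences of length n are counted by C_n; here n = 10.
C_10 = 16796.

16796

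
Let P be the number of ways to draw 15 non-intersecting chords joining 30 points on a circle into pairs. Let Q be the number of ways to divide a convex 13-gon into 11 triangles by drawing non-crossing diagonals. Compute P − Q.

Pairing 30 circle points by 15 non-crossing chords gives C_15 matchings. So P = C_15 = 9694845.
The number of triangulations of a 13-gon is the Catalan number C_11 (index = sides − 2). So Q = C_11 = 58786.
P − Q = 9694845 − 58786 = 9636059.

9636059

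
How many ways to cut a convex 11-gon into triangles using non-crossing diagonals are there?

4862

Triangulations of a convex m-gon are counted by C_{m−2}; with m = 11 this is C_9.
C_9 = C(18,9)/10 = 48620/10 = 4862.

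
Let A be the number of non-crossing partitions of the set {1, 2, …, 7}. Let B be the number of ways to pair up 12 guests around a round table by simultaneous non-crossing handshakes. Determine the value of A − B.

297

The non-crossing partitions of [7] form a lattice of size C_7. So A = C_7 = 429.
With 12 = 2·6 people, non-crossing handshake pairings are non-crossing perfect matchings on a circle, counted by C_6. So B = C_6 = 132.
A − B = 429 − 132 = 297.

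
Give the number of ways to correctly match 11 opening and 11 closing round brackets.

58786

Balanced strings of n pairs of brackets are counted by C_n; here n = 11.
C_11 = C(22,11)/12 = 705432/12 = 58786.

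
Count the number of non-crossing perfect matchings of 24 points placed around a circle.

208012

Non-crossing perfect matchings of 2n points on a circle are counted by C_n; with 24 points, n = 12.
C_12 = C(24,12)/13 = 2704156/13 = 208012.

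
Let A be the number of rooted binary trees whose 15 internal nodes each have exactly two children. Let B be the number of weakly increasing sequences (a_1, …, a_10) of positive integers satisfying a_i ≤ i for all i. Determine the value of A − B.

The number of full binary trees on 15 internal nodes is the Catalan number C_15. So A = C_15 = 9694845.
Such sub-staircase sequences of length n are counted by C_n; here n = 10. So B = C_10 = 16796.
A − B = 9694845 − 16796 = 9678049.

9678049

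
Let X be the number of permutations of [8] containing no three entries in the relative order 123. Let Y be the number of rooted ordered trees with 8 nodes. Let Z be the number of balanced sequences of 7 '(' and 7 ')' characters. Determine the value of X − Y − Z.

For any fixed pattern of length 3, the pattern-avoiding permutations of [8] number C_8. So X = C_8 = 1430.
A rooted plane tree on 8 nodes has 7 edges, and such trees are counted by C_7. So Y = C_7 = 429.
With 7 pairs the number of balanced bracket strings is the Catalan number C_7. So Z = C_7 = 429.
X − Y − Z = 1430 − 429 − 429 = 572.

572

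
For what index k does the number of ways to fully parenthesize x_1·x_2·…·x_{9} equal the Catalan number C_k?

Ways to associate a product of 9 factors correspond to binary trees on 9 leaves, so the count is C_8.

8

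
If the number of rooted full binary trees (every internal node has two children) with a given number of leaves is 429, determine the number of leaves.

Full binary trees with L leaves are counted by C_{L−1}. Since C_7 = 429, the index is 7.
So the index is 7, and the number of leaves is 7 + 1 = 8.

8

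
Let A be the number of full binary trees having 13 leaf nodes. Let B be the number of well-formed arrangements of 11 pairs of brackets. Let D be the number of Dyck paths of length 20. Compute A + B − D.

Full binary trees with 13 leaves have 13−1 = 12 internal nodes, so there are C_12 of them. So A = C_12 = 208012.
A balanced arrangement of 11 bracket pairs is a Dyck word of semilength 11, so the count is C_11. So B = C_11 = 58786.
Paths of 10 up- and 10 down-steps that never dip below the axis are Dyck paths; their count is C_10. So D = C_10 = 16796.
A + B − D = 208012 + 58786 − 16796 = 250002.

250002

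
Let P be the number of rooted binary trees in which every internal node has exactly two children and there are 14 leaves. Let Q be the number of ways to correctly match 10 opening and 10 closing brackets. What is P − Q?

726104

Full binary trees with 14 leaves have 14−1 = 13 internal nodes, so there are C_13 of them. So P = C_13 = 742900.
Balanced strings of n pairs of brackets are counted by C_n; here n = 10. So Q = C_10 = 16796.
P − Q = 742900 − 16796 = 726104.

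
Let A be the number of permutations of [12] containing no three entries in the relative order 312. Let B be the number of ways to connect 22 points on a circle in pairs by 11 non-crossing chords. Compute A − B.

For any fixed pattern of length 3, the pattern-avoiding permutations of [12] number C_12. So A = C_12 = 208012.
Non-crossing perfect matchings of 2n points on a circle are counted by C_n; with 22 points, n = 11. So B = C_11 = 58786.
A − B = 208012 − 58786 = 149226.

149226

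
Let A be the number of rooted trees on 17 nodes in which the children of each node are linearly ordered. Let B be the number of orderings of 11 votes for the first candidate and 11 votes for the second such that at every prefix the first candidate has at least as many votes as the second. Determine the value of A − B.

35298884

Rooted ordered (plane) trees on m nodes have m−1 edges and are counted by C_{m−1}; m = 17 gives C_16. So A = C_16 = 35357670.
Reading a vote for the leader as '(' and for the other as ')' turns such a sequence into a balanced string of 11 pairs, so the count is C_11. So B = C_11 = 58786.
A − B = 35357670 − 58786 = 35298884.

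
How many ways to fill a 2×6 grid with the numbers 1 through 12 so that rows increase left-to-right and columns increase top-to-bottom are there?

132

Standard Young tableaux of shape 2×n are counted by C_n; here n = 6.
C_6 = 132.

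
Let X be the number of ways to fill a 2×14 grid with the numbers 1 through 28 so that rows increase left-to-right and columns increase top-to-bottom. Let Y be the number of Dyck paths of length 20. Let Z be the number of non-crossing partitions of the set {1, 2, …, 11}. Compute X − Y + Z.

2716430

Standard Young tableaux of shape 2×n are counted by C_n; here n = 14. So X = C_14 = 2674440.
A Dyck path with 10 up-steps and 10 down-steps has semilength 10, so there are C_10 of them. So Y = C_10 = 16796.
The non-crossing partitions of [11] form a lattice of size C_11. So Z = C_11 = 58786.
X − Y + Z = 2674440 − 16796 + 58786 = 2716430.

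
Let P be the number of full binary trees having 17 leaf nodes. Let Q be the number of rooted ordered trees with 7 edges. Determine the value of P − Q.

35357241

Full binary trees with 17 leaves have 17−1 = 16 internal nodes, so there are C_16 of them. So P = C_16 = 35357670.
A rooted plane tree with 7 edges has 8 nodes, and the count is C_7. So Q = C_7 = 429.
P − Q = 35357670 − 429 = 35357241.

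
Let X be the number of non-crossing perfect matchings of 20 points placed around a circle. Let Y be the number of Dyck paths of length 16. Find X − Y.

Non-crossing perfect matchings of 2n points on a circle are counted by C_n; with 20 points, n = 10. So X = C_10 = 16796.
A Dyck path with 8 up-steps and 8 down-steps has semilength 8, so there are C_8 of them. So Y = C_8 = 1430.
X − Y = 16796 − 1430 = 15366.

15366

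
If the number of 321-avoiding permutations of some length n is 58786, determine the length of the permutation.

11

Permutations of [n] avoiding a fixed length-3 pattern are counted by C_n. Since C_11 = 58786, the index is 11.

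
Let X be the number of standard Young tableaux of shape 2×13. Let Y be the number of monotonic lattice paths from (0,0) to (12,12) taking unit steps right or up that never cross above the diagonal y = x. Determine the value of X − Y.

534888

By the hook-length formula (or a Dyck-path bijection), SYT of shape 2×13 number C_13. So X = C_13 = 742900.
Sub-diagonal monotone paths from (0,0) to (12,12) biject with Dyck paths of semilength 12, giving C_12. So Y = C_12 = 208012.
X − Y = 742900 − 208012 = 534888.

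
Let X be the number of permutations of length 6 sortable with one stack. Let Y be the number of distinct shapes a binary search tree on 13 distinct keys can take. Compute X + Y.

Stack-sortable permutations are exactly the 231-avoiding ones, counted by C_n; here n = 6. So X = C_6 = 132.
There are C_n binary search tree shapes on n keys; with n = 13 that is C_13. So Y = C_13 = 742900.
X + Y = 132 + 742900 = 743032.

743032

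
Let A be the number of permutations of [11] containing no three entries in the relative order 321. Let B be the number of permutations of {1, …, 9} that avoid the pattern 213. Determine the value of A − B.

53924

Permutations of [n] avoiding any single length-3 pattern are counted by C_n; here n = 11. So A = C_11 = 58786.
For any fixed pattern of length 3, the pattern-avoiding permutations of [9] number C_9. So B = C_9 = 4862.
A − B = 58786 − 4862 = 53924.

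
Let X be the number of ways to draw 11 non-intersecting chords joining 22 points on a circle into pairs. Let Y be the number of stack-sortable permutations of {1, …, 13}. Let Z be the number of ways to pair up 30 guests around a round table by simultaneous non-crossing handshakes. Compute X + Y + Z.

10496531

Pairing 22 circle points by 11 non-crossing chords gives C_11 matchings. So X = C_11 = 58786.
By Knuth's characterisation, the stack-sortable permutations of length 13 are the 231-avoiders, numbering C_13. So Y = C_13 = 742900.
Non-crossing handshake pairings of 2n people are counted by C_n; 30 people gives n = 15. So Z = C_15 = 9694845.
X + Y + Z = 58786 + 742900 + 9694845 = 10496531.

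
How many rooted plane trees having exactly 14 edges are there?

Rooted ordered trees with n edges are counted by C_n; here n = 14.
C_14 = C(28,14)/15 = 40116600/15 = 2674440.

2674440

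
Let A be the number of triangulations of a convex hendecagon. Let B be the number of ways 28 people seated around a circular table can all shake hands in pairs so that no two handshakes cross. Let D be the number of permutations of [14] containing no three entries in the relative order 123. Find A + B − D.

4862

The number of triangulations of an 11-gon is the Catalan number C_9 (index = sides − 2). So A = C_9 = 4862.
Non-crossing handshake pairings of 2n people are counted by C_n; 28 people gives n = 14. So B = C_14 = 2674440.
Permutations of [n] avoiding any single length-3 pattern are counted by C_n; here n = 14. So D = C_14 = 2674440.
A + B − D = 4862 + 2674440 − 2674440 = 4862.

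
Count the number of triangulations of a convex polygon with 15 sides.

The number of triangulations of a 15-gon is the Catalan number C_13 (index = sides − 2).
C_13 = C_12 · 2(2·12+1)/(12+2) = 208012 · 50/14 = 742900.

742900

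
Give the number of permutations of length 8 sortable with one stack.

Stack-sortable permutations are exactly the 231-avoiding ones, counted by C_n; here n = 8.
C_8 = C_7 · 2(2·7+1)/(7+2) = 429 · 30/9 = 1430.

1430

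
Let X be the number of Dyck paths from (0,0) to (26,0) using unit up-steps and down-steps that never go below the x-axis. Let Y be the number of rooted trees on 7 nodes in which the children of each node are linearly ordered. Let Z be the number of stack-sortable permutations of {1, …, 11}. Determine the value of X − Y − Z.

683982

A Dyck path with 13 up-steps and 13 down-steps has semilength 13, so there are C_13 of them. So X = C_13 = 742900.
A rooted plane tree on 7 nodes has 6 edges, and such trees are counted by C_6. So Y = C_6 = 132.
Stack-sortable permutations are exactly the 231-avoiding ones, counted by C_n; here n = 11. So Z = C_11 = 58786.
X − Y − Z = 742900 − 132 − 58786 = 683982.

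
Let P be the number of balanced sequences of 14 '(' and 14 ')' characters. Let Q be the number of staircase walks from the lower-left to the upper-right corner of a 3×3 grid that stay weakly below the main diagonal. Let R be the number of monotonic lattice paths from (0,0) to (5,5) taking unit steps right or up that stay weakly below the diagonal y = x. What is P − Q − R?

2674393

Balanced strings of n pairs of brackets are counted by C_n; here n = 14. So P = C_14 = 2674440.
Sub-diagonal monotone paths from (0,0) to (3,3) biject with Dyck paths of semilength 3, giving C_3. So Q = C_3 = 5.
Monotone paths in an n×n grid that stay weakly below the diagonal are counted by C_n; here n = 5. So R = C_5 = 42.
P − Q − R = 2674440 − 5 − 42 = 2674393.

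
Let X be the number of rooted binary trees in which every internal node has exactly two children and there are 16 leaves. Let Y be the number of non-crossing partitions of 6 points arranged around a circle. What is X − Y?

9694713

Full binary trees with 16 leaves have 16−1 = 15 internal nodes, so there are C_15 of them. So X = C_15 = 9694845.
The non-crossing partitions of [6] form a lattice of size C_6. So Y = C_6 = 132.
X − Y = 9694845 − 132 = 9694713.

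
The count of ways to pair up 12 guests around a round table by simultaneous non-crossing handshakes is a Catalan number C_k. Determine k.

6

Non-crossing handshake pairings of 2n people are counted by C_n; 12 people gives n = 6.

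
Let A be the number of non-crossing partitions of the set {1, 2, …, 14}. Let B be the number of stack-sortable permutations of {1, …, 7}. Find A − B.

Non-crossing partitions of an n-element set are counted by C_n; here n = 14. So A = C_14 = 2674440.
Stack-sortable permutations are exactly the 231-avoiding ones, counted by C_n; here n = 7. So B = C_7 = 429.
A − B = 2674440 − 429 = 2674011.

2674011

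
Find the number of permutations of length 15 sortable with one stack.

9694845

Stack-sortable permutations are exactly the 231-avoiding ones, counted by C_n; here n = 15.
C_15 = C(30,15)/16 = 155117520/16 = 9694845.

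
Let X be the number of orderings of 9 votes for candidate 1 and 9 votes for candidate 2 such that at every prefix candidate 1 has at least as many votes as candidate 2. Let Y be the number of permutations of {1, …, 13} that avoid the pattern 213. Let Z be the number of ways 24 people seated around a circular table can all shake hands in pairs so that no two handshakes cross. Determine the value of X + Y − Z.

539750

Reading a vote for the leader as '(' and for the other as ')' turns such a sequence into a balanced string of 9 pairs, so the count is C_9. So X = C_9 = 4862.
For any fixed pattern of length 3, the pattern-avoiding permutations of [13] number C_13. So Y = C_13 = 742900.
Non-crossing handshake pairings of 2n people are counted by C_n; 24 people gives n = 12. So Z = C_12 = 208012.
X + Y − Z = 4862 + 742900 − 208012 = 539750.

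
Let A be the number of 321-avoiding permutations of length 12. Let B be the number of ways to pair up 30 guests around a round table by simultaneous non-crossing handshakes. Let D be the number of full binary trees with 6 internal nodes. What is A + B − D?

9902725

For any fixed pattern of length 3, the pattern-avoiding permutations of [12] number C_12. So A = C_12 = 208012.
With 30 = 2·15 people, non-crossing handshake pairings are non-crossing perfect matchings on a circle, counted by C_15. So B = C_15 = 9694845.
Full binary trees with n internal nodes are counted by C_n; here n = 6. So D = C_6 = 132.
A + B − D = 208012 + 9694845 − 132 = 9902725.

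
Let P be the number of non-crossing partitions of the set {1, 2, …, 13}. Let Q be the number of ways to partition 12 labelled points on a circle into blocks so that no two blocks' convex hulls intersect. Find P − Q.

534888

The non-crossing partitions of [13] form a lattice of size C_13. So P = C_13 = 742900.
Non-crossing partitions of an n-element set are counted by C_n; here n = 12. So Q = C_12 = 208012.
P − Q = 742900 − 208012 = 534888.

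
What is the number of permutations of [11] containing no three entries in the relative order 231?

Permutations of [n] avoiding any single length-3 pattern are counted by C_n; here n = 11.
C_11 = C_10 · 2(2·10+1)/(10+2) = 16796 · 42/12 = 58786.

58786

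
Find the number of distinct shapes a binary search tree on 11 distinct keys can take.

58786

Rooted binary trees with 11 nodes (each child slot possibly empty) number C_11.
C_11 = C_10 · 2(2·10+1)/(10+2) = 16796 · 42/12 = 58786.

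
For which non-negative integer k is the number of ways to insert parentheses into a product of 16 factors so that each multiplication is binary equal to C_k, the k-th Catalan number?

Ways to associate a product of 16 factors correspond to binary trees on 16 leaves, so the count is C_15.

15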